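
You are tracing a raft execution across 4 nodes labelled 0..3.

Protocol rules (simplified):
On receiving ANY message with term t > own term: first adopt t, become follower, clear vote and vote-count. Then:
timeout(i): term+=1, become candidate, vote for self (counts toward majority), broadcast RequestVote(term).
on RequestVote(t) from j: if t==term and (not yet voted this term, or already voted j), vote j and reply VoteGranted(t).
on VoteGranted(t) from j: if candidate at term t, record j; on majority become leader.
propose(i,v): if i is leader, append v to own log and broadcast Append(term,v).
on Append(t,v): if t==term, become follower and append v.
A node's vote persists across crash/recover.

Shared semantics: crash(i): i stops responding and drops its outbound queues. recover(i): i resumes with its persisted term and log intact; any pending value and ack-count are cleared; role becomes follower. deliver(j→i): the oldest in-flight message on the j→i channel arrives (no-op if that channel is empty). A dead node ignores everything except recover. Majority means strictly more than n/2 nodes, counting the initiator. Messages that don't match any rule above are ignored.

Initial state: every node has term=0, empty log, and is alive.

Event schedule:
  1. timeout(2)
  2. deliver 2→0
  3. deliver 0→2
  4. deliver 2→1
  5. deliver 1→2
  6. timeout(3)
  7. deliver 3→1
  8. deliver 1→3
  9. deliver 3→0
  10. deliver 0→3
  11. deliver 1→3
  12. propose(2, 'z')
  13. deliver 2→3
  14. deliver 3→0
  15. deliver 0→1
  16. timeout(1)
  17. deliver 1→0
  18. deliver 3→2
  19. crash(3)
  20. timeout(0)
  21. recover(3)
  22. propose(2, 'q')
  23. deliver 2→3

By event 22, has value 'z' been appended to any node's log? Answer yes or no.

yes

1. timeout(2):  <2:cand t1 ->
2. deliver 2→0:  <0:foll t1 ->
3. deliver 0→2:  nop
4. deliver 2→1:  <1:foll t1 ->
5. deliver 1→2:  <2:lead t1 ->
6. timeout(3):  <3:cand t1 ->
7. deliver 3→1:  nop
8. deliver 1→3:  nop
9. deliver 3→0:  nop
10. deliver 0→3:  nop
11. deliver 1→3:  nop
12. propose(2,'z'):  <2:lead t1 z>
13. deliver 2→3:  nop
14. deliver 3→0:  nop
15. deliver 0→1:  nop
16. timeout(1):  <1:cand t2 ->
17. deliver 1→0:  <0:foll t2 ->
18. deliver 3→2:  nop
19. crash(3):  <3:✗cand t1 ->
20. timeout(0):  <0:cand t3 ->
21. recover(3):  <3:foll t1 ->
22. propose(2,'q'):  <2:lead t1 z,q>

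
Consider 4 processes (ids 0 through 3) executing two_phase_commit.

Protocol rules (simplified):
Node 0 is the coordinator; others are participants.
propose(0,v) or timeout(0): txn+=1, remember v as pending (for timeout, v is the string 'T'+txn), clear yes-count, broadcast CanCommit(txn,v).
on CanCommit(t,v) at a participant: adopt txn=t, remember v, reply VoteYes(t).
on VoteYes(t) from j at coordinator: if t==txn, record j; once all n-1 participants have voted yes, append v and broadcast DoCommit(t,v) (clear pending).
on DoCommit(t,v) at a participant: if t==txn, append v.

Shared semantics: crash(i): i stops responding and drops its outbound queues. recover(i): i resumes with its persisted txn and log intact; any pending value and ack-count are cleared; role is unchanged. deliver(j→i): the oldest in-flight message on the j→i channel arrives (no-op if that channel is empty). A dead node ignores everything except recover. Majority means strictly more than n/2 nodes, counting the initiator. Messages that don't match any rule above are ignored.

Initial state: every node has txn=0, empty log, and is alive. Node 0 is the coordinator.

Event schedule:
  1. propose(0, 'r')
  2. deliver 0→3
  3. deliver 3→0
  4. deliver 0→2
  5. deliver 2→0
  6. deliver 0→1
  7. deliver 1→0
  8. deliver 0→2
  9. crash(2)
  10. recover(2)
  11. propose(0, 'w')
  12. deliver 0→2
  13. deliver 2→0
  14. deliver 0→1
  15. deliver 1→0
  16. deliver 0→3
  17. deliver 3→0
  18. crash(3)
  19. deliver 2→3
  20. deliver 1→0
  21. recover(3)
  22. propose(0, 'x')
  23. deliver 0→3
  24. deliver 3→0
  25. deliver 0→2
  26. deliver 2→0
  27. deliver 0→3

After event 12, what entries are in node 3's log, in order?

step 1 propose(0,'r'): 0={coor,t=1,log=-}
step 2 deliver 0→3: 3={part,t=1,log=-}
step 3 deliver 3→0: —
step 4 deliver 0→2: 2={part,t=1,log=-}
step 5 deliver 2→0: —
step 6 deliver 0→1: 1={part,t=1,log=-}
step 7 deliver 1→0: 0={coor,t=1,log=r}
step 8 deliver 0→2: 2={part,t=1,log=r}
step 9 crash(2): 2={✗part,t=1,log=r}
step 10 recover(2): 2={part,t=1,log=r}
step 11 propose(0,'w'): 0={coor,t=2,log=r}
step 12 deliver 0→2: 2={part,t=2,log=r}

empty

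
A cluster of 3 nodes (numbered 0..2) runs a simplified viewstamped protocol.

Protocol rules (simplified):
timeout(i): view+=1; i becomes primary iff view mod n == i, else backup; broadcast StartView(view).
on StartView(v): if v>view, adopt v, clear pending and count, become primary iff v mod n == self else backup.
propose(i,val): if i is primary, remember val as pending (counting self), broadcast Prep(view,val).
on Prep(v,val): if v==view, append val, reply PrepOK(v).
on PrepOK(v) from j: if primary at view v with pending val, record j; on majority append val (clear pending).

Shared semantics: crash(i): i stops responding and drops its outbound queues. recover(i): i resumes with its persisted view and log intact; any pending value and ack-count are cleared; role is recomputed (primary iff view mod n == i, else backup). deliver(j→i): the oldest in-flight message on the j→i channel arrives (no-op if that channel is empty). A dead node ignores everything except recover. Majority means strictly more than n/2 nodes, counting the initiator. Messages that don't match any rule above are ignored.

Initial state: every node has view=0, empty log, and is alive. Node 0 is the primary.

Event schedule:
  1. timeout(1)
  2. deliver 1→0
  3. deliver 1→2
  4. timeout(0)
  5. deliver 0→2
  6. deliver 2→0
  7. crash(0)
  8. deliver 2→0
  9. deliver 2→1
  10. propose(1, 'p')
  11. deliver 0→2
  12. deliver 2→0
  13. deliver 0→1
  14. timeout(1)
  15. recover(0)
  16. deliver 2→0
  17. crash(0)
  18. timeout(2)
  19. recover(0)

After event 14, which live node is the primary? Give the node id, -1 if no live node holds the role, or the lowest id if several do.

e1 timeout(1): 1[prim,v=1,-]
e2 deliver 1→0: 0[back,v=1,-]
e3 deliver 1→2: 2[back,v=1,-]
e4 timeout(0): 0[back,v=2,-]
e5 deliver 0→2: 2[prim,v=2,-]
e6 deliver 2→0: ·
e7 crash(0): 0[✗back,v=2,-]
e8 deliver 2→0: ·
e9 deliver 2→1: ·
e10 propose(1,'p'): ·
e11 deliver 0→2: ·
e12 deliver 2→0: ·
e13 deliver 0→1: ·
e14 timeout(1): 1[back,v=2,-]

2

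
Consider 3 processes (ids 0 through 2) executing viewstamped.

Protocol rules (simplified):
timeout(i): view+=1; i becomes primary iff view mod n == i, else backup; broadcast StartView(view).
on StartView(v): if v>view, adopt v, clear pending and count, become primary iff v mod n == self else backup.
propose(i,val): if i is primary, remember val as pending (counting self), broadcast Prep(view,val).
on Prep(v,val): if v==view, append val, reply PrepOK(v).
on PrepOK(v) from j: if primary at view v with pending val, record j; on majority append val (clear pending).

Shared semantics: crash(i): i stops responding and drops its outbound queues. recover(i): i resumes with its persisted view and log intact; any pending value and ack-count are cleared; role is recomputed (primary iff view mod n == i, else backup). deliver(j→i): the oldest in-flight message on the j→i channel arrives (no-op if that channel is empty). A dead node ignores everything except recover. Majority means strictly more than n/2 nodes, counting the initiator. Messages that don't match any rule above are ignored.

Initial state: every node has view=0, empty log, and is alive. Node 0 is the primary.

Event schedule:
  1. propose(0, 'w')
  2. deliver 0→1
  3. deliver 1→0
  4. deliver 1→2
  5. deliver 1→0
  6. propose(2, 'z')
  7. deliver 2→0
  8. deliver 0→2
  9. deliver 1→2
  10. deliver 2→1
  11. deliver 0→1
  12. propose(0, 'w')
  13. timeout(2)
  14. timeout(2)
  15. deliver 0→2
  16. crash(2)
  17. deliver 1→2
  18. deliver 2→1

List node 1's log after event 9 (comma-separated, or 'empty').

1. propose(0,'w'):  nop
2. deliver 0→1:  <1:back v0 w>
3. deliver 1→0:  <0:prim v0 w>
4. deliver 1→2:  nop
5. deliver 1→0:  nop
6. propose(2,'z'):  nop
7. deliver 2→0:  nop
8. deliver 0→2:  <2:back v0 w>
9. deliver 1→2:  nop

w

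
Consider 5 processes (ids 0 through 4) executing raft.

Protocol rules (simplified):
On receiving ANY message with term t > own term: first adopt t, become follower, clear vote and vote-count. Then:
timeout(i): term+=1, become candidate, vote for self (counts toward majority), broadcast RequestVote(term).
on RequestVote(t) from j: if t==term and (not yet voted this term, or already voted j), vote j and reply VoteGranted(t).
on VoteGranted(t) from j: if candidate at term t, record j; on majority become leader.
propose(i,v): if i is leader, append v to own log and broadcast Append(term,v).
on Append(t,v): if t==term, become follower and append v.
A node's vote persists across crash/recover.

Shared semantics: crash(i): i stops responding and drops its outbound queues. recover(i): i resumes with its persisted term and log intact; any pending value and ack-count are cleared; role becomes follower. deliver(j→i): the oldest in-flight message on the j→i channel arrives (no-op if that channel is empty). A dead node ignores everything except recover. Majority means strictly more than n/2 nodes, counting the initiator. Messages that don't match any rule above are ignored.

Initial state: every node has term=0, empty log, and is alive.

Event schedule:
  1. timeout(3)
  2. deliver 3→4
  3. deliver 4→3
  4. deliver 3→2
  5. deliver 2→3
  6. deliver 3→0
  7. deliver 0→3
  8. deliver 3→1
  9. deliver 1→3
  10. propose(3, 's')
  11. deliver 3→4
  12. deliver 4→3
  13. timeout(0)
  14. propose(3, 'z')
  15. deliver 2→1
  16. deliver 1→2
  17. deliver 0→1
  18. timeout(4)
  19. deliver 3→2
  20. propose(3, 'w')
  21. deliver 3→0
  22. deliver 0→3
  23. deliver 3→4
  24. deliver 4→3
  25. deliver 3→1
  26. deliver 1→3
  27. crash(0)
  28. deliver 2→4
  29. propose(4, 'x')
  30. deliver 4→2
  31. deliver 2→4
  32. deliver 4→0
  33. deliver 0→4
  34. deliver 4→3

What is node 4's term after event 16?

1

step 1 timeout(3): 3={cand,t=1,log=-}
step 2 deliver 3→4: 4={foll,t=1,log=-}
step 3 deliver 4→3: —
step 4 deliver 3→2: 2={foll,t=1,log=-}
step 5 deliver 2→3: 3={lead,t=1,log=-}
step 6 deliver 3→0: 0={foll,t=1,log=-}
step 7 deliver 0→3: —
step 8 deliver 3→1: 1={foll,t=1,log=-}
step 9 deliver 1→3: —
step 10 propose(3,'s'): 3={lead,t=1,log=s}
step 11 deliver 3→4: 4={foll,t=1,log=s}
step 12 deliver 4→3: —
step 13 timeout(0): 0={cand,t=2,log=-}
step 14 propose(3,'z'): 3={lead,t=1,log=s,z}
step 15 deliver 2→1: —
step 16 deliver 1→2: —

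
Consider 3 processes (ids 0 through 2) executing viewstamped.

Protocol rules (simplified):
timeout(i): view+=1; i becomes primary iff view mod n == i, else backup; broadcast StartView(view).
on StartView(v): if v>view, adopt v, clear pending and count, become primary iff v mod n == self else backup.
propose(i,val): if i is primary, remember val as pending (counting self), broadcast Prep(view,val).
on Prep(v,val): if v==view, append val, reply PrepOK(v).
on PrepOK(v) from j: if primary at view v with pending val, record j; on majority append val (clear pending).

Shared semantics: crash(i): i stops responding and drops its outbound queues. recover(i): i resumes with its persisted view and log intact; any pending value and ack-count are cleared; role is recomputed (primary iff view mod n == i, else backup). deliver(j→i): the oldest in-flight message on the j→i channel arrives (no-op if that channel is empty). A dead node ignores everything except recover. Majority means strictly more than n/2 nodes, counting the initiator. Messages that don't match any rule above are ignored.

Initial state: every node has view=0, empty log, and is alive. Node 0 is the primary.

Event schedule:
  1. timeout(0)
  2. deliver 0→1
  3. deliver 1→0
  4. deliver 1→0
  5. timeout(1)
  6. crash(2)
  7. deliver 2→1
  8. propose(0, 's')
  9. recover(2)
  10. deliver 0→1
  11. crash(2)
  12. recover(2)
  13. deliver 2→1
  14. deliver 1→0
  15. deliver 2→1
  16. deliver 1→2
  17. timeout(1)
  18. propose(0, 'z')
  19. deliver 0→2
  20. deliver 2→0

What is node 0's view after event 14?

2

[1] timeout(0) → N0(back v1 [-])
[2] deliver 0→1 → N1(prim v1 [-])
[3] deliver 1→0 → ∅
[4] deliver 1→0 → ∅
[5] timeout(1) → N1(back v2 [-])
[6] crash(2) → N2(✗back v0 [-])
[7] deliver 2→1 → ∅
[8] propose(0,'s') → ∅
[9] recover(2) → N2(back v0 [-])
[10] deliver 0→1 → ∅
[11] crash(2) → N2(✗back v0 [-])
[12] recover(2) → N2(back v0 [-])
[13] deliver 2→1 → ∅
[14] deliver 1→0 → N0(back v2 [-])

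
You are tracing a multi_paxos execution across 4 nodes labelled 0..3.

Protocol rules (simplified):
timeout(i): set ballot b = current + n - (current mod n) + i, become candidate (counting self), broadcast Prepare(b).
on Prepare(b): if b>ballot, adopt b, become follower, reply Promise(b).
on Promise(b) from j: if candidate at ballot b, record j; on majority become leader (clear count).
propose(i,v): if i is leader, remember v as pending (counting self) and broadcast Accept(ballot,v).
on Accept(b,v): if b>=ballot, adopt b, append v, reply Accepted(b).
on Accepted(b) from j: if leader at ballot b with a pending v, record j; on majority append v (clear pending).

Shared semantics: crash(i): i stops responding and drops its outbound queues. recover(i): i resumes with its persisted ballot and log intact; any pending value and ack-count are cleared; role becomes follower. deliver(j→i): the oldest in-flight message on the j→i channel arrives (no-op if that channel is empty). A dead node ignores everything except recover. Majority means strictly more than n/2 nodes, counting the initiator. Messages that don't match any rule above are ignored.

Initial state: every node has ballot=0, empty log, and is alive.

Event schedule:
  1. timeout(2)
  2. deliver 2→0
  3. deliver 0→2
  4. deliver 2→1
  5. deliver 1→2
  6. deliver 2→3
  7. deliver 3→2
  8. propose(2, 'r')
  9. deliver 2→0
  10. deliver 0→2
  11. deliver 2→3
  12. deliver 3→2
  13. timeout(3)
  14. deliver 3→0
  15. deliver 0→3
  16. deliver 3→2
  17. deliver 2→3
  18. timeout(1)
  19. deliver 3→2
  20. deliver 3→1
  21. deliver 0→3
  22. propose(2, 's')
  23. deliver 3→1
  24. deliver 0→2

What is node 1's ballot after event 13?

6

1. timeout(2):  <2:cand b6 ->
2. deliver 2→0:  <0:foll b6 ->
3. deliver 0→2:  nop
4. deliver 2→1:  <1:foll b6 ->
5. deliver 1→2:  <2:lead b6 ->
6. deliver 2→3:  <3:foll b6 ->
7. deliver 3→2:  nop
8. propose(2,'r'):  nop
9. deliver 2→0:  <0:foll b6 r>
10. deliver 0→2:  nop
11. deliver 2→3:  <3:foll b6 r>
12. deliver 3→2:  <2:lead b6 r>
13. timeout(3):  <3:cand b11 r>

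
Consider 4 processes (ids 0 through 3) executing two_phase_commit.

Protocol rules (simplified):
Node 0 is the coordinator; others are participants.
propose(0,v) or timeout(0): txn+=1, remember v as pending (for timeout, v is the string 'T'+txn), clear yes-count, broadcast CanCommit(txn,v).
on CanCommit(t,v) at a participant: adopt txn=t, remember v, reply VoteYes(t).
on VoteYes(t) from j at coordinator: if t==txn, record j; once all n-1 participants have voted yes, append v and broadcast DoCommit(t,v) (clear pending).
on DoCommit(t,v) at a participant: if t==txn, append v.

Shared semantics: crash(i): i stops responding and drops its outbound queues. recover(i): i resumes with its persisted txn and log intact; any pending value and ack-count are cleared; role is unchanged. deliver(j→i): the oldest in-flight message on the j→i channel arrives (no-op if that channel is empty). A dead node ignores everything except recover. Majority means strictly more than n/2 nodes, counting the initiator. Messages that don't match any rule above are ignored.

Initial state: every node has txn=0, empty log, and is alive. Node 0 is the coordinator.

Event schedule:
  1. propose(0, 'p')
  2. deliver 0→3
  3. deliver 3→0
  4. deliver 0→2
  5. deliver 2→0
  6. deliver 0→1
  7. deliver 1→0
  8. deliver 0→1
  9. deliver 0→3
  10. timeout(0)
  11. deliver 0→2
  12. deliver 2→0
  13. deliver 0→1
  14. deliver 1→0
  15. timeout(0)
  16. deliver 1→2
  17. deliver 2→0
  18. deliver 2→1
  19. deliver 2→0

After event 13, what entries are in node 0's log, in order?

1. propose(0,'p'):  <0:coor t1 ->
2. deliver 0→3:  <3:part t1 ->
3. deliver 3→0:  nop
4. deliver 0→2:  <2:part t1 ->
5. deliver 2→0:  nop
6. deliver 0→1:  <1:part t1 ->
7. deliver 1→0:  <0:coor t1 p>
8. deliver 0→1:  <1:part t1 p>
9. deliver 0→3:  <3:part t1 p>
10. timeout(0):  <0:coor t2 p>
11. deliver 0→2:  <2:part t1 p>
12. deliver 2→0:  nop
13. deliver 0→1:  <1:part t2 p>

p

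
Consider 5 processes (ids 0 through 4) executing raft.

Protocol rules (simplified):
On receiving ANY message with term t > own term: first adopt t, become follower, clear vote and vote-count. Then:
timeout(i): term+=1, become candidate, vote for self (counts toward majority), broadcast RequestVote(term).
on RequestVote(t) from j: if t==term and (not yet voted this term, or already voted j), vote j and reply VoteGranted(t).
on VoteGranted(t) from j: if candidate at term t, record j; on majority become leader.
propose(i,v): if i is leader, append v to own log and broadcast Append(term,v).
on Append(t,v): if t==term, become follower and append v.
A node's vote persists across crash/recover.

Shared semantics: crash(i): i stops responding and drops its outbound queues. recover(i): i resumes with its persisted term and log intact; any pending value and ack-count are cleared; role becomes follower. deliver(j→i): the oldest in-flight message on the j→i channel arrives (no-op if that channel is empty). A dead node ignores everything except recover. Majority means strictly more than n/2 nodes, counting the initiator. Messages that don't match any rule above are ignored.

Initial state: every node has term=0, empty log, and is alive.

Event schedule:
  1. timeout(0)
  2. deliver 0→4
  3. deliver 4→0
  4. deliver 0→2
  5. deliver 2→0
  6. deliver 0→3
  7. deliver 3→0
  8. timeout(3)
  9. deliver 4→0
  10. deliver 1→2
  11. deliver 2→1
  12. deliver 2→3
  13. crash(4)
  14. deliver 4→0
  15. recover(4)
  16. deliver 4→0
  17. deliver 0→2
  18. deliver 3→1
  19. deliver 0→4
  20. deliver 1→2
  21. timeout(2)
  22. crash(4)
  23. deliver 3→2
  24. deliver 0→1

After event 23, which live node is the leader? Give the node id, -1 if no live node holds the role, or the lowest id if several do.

e1 timeout(0): 0[cand,t=1,-]
e2 deliver 0→4: 4[foll,t=1,-]
e3 deliver 4→0: ·
e4 deliver 0→2: 2[foll,t=1,-]
e5 deliver 2→0: 0[lead,t=1,-]
e6 deliver 0→3: 3[foll,t=1,-]
e7 deliver 3→0: ·
e8 timeout(3): 3[cand,t=2,-]
e9 deliver 4→0: ·
e10 deliver 1→2: ·
e11 deliver 2→1: ·
e12 deliver 2→3: ·
e13 crash(4): 4[✗foll,t=1,-]
e14 deliver 4→0: ·
e15 recover(4): 4[foll,t=1,-]
e16 deliver 4→0: ·
e17 deliver 0→2: ·
e18 deliver 3→1: 1[foll,t=2,-]
e19 deliver 0→4: ·
e20 deliver 1→2: ·
e21 timeout(2): 2[cand,t=2,-]
e22 crash(4): 4[✗foll,t=1,-]
e23 deliver 3→2: ·

0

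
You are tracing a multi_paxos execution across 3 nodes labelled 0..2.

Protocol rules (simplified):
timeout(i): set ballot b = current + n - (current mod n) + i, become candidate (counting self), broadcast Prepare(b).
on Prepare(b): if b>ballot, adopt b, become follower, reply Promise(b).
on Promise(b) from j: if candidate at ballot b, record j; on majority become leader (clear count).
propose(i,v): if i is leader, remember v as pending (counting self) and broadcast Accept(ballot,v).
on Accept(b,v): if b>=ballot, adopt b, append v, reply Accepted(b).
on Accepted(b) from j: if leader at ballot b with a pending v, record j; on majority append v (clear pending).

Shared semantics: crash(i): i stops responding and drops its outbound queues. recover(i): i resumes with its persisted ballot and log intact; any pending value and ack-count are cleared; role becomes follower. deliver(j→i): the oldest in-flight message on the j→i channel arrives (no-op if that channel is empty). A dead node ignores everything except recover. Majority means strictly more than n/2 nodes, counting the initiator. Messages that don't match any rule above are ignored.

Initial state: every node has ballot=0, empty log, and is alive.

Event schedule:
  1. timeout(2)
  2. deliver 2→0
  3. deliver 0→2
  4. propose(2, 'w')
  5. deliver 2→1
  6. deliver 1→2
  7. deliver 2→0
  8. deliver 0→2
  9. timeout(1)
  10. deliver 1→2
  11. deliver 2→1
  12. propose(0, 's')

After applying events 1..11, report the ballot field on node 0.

5

step 1 timeout(2): 2={cand,b=5,log=-}
step 2 deliver 2→0: 0={foll,b=5,log=-}
step 3 deliver 0→2: 2={lead,b=5,log=-}
step 4 propose(2,'w'): —
step 5 deliver 2→1: 1={foll,b=5,log=-}
step 6 deliver 1→2: —
step 7 deliver 2→0: 0={foll,b=5,log=w}
step 8 deliver 0→2: 2={lead,b=5,log=w}
step 9 timeout(1): 1={cand,b=7,log=-}
step 10 deliver 1→2: 2={foll,b=7,log=w}
step 11 deliver 2→1: —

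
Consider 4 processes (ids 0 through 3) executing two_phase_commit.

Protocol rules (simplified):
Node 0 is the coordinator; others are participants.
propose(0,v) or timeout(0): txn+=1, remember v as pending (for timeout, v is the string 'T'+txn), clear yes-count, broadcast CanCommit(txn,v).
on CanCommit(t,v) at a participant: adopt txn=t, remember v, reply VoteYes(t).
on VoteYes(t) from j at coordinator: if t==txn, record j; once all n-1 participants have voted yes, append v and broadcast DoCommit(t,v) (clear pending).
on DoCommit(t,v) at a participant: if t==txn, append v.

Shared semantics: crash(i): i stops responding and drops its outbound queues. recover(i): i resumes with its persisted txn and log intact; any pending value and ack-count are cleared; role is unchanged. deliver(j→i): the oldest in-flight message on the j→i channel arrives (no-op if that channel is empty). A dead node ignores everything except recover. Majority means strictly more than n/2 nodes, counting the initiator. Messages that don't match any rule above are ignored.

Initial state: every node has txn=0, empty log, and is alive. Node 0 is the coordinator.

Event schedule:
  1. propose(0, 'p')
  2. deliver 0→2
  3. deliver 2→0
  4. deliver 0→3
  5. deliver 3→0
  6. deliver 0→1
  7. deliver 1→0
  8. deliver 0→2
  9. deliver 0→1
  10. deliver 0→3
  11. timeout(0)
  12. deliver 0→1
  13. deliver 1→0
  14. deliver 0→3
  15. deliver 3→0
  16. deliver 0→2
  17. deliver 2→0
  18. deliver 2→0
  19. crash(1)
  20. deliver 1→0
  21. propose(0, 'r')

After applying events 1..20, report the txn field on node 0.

2

e1 propose(0,'p'): 0[coor,t=1,-]
e2 deliver 0→2: 2[part,t=1,-]
e3 deliver 2→0: ·
e4 deliver 0→3: 3[part,t=1,-]
e5 deliver 3→0: ·
e6 deliver 0→1: 1[part,t=1,-]
e7 deliver 1→0: 0[coor,t=1,p]
e8 deliver 0→2: 2[part,t=1,p]
e9 deliver 0→1: 1[part,t=1,p]
e10 deliver 0→3: 3[part,t=1,p]
e11 timeout(0): 0[coor,t=2,p]
e12 deliver 0→1: 1[part,t=2,p]
e13 deliver 1→0: ·
e14 deliver 0→3: 3[part,t=2,p]
e15 deliver 3→0: ·
e16 deliver 0→2: 2[part,t=2,p]
e17 deliver 2→0: 0[coor,t=2,p,T2]
e18 deliver 2→0: ·
e19 crash(1): 1[✗part,t=2,p]
e20 deliver 1→0: ·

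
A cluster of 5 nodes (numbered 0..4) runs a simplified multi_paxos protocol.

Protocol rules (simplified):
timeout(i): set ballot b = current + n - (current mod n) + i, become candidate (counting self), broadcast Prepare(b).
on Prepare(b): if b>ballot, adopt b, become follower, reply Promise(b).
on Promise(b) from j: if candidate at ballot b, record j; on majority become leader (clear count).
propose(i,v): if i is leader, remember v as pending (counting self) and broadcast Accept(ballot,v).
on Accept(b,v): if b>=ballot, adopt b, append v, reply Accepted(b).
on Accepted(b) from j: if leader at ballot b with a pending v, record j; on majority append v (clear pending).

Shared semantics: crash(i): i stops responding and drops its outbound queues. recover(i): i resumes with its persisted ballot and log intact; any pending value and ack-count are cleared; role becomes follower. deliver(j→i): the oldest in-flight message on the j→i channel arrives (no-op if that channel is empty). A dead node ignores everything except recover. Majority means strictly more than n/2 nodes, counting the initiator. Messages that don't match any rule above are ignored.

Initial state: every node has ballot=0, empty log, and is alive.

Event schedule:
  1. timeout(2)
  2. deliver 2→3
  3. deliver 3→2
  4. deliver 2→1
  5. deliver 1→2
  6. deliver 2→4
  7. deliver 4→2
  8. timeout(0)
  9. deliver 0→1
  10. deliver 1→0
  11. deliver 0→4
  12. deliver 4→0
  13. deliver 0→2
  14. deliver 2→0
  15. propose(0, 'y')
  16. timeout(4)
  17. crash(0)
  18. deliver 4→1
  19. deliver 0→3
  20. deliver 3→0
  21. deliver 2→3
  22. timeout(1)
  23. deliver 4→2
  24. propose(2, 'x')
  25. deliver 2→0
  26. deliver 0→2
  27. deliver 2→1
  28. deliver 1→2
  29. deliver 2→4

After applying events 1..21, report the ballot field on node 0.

7

step 1 timeout(2): 2={cand,b=7,log=-}
step 2 deliver 2→3: 3={foll,b=7,log=-}
step 3 deliver 3→2: —
step 4 deliver 2→1: 1={foll,b=7,log=-}
step 5 deliver 1→2: 2={lead,b=7,log=-}
step 6 deliver 2→4: 4={foll,b=7,log=-}
step 7 deliver 4→2: —
step 8 timeout(0): 0={cand,b=5,log=-}
step 9 deliver 0→1: —
step 10 deliver 1→0: —
step 11 deliver 0→4: —
step 12 deliver 4→0: —
step 13 deliver 0→2: —
step 14 deliver 2→0: 0={foll,b=7,log=-}
step 15 propose(0,'y'): —
step 16 timeout(4): 4={cand,b=14,log=-}
step 17 crash(0): 0={✗foll,b=7,log=-}
step 18 deliver 4→1: 1={foll,b=14,log=-}
step 19 deliver 0→3: —
step 20 deliver 3→0: —
step 21 deliver 2→3: —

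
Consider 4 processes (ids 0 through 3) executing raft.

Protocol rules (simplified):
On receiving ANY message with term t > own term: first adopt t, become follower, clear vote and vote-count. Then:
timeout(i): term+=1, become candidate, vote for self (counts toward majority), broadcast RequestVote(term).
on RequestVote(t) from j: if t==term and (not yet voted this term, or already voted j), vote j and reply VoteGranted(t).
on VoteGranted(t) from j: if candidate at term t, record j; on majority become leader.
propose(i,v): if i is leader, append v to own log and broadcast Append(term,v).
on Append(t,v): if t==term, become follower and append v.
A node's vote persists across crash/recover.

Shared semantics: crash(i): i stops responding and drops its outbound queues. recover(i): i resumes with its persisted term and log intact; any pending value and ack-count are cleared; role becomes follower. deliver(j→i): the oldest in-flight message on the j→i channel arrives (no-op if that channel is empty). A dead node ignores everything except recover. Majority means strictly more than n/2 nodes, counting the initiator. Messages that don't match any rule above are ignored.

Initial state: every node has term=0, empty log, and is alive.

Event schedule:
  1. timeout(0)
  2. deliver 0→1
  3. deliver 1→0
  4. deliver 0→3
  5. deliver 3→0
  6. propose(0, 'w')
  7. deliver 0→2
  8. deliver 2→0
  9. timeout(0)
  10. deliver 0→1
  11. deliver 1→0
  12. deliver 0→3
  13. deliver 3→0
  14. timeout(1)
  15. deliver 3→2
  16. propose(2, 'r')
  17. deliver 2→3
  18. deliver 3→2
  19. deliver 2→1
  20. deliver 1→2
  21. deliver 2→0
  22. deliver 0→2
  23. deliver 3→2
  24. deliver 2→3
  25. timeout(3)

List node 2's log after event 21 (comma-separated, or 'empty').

empty

e1 timeout(0): 0[cand,t=1,-]
e2 deliver 0→1: 1[foll,t=1,-]
e3 deliver 1→0: ·
e4 deliver 0→3: 3[foll,t=1,-]
e5 deliver 3→0: 0[lead,t=1,-]
e6 propose(0,'w'): 0[lead,t=1,w]
e7 deliver 0→2: 2[foll,t=1,-]
e8 deliver 2→0: ·
e9 timeout(0): 0[cand,t=2,w]
e10 deliver 0→1: 1[foll,t=1,w]
e11 deliver 1→0: ·
e12 deliver 0→3: 3[foll,t=1,w]
e13 deliver 3→0: ·
e14 timeout(1): 1[cand,t=2,w]
e15 deliver 3→2: ·
e16 propose(2,'r'): ·
e17 deliver 2→3: ·
e18 deliver 3→2: ·
e19 deliver 2→1: ·
e20 deliver 1→2: 2[foll,t=2,-]
e21 deliver 2→0: ·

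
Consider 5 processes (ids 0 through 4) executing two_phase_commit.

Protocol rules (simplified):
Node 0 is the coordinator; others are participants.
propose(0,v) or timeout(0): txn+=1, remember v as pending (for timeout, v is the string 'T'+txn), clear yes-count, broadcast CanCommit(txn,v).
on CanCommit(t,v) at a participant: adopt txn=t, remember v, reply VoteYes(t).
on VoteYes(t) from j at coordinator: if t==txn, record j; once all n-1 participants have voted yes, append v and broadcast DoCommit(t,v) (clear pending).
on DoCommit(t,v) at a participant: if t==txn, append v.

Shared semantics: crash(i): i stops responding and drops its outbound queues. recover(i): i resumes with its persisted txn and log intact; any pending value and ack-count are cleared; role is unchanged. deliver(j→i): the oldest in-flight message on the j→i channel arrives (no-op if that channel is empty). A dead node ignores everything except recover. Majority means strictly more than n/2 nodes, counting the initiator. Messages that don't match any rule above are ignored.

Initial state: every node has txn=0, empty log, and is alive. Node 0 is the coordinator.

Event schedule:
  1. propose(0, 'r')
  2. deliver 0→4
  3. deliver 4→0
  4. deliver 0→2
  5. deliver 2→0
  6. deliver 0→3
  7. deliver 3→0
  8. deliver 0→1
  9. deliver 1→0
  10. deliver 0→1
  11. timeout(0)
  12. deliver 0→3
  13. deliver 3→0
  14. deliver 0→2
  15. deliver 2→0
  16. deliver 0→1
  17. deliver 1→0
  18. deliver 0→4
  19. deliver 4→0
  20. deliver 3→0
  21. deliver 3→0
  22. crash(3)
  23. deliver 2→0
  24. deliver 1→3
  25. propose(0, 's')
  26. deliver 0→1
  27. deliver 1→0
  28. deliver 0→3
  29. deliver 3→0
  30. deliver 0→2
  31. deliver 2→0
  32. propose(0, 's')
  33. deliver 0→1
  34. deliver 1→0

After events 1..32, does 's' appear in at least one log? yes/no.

no

e1 propose(0,'r'): 0[coor,t=1,-]
e2 deliver 0→4: 4[part,t=1,-]
e3 deliver 4→0: ·
e4 deliver 0→2: 2[part,t=1,-]
e5 deliver 2→0: ·
e6 deliver 0→3: 3[part,t=1,-]
e7 deliver 3→0: ·
e8 deliver 0→1: 1[part,t=1,-]
e9 deliver 1→0: 0[coor,t=1,r]
e10 deliver 0→1: 1[part,t=1,r]
e11 timeout(0): 0[coor,t=2,r]
e12 deliver 0→3: 3[part,t=1,r]
e13 deliver 3→0: ·
e14 deliver 0→2: 2[part,t=1,r]
e15 deliver 2→0: ·
e16 deliver 0→1: 1[part,t=2,r]
e17 deliver 1→0: ·
e18 deliver 0→4: 4[part,t=1,r]
e19 deliver 4→0: ·
e20 deliver 3→0: ·
e21 deliver 3→0: ·
e22 crash(3): 3[✗part,t=1,r]
e23 deliver 2→0: ·
e24 deliver 1→3: ·
e25 propose(0,'s'): 0[coor,t=3,r]
e26 deliver 0→1: 1[part,t=3,r]
e27 deliver 1→0: ·
e28 deliver 0→3: ·
e29 deliver 3→0: ·
e30 deliver 0→2: 2[part,t=2,r]
e31 deliver 2→0: ·
e32 propose(0,'s'): 0[coor,t=4,r]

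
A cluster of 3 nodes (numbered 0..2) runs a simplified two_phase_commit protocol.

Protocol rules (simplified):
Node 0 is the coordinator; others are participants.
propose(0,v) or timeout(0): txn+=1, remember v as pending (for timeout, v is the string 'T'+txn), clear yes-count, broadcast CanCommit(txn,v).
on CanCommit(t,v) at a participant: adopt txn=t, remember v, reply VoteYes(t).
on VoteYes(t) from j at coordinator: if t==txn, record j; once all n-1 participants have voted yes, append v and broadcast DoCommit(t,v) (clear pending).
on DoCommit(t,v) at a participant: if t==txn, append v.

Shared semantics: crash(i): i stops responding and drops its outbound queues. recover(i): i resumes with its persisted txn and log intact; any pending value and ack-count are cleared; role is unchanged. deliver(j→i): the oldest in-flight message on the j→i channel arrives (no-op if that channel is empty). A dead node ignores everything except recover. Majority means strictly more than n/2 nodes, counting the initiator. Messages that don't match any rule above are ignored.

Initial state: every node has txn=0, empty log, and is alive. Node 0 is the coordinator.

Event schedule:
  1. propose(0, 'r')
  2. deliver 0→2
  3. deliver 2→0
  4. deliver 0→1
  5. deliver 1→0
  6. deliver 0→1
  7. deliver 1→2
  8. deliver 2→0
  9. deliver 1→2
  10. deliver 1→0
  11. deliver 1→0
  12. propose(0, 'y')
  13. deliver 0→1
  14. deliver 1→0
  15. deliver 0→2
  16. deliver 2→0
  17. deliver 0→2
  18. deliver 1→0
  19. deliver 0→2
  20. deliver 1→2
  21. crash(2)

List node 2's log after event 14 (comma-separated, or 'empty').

[1] propose(0,'r') → N0(coor t1 [-])
[2] deliver 0→2 → N2(part t1 [-])
[3] deliver 2→0 → ∅
[4] deliver 0→1 → N1(part t1 [-])
[5] deliver 1→0 → N0(coor t1 [r])
[6] deliver 0→1 → N1(part t1 [r])
[7] deliver 1→2 → ∅
[8] deliver 2→0 → ∅
[9] deliver 1→2 → ∅
[10] deliver 1→0 → ∅
[11] deliver 1→0 → ∅
[12] propose(0,'y') → N0(coor t2 [r])
[13] deliver 0→1 → N1(part t2 [r])
[14] deliver 1→0 → ∅

empty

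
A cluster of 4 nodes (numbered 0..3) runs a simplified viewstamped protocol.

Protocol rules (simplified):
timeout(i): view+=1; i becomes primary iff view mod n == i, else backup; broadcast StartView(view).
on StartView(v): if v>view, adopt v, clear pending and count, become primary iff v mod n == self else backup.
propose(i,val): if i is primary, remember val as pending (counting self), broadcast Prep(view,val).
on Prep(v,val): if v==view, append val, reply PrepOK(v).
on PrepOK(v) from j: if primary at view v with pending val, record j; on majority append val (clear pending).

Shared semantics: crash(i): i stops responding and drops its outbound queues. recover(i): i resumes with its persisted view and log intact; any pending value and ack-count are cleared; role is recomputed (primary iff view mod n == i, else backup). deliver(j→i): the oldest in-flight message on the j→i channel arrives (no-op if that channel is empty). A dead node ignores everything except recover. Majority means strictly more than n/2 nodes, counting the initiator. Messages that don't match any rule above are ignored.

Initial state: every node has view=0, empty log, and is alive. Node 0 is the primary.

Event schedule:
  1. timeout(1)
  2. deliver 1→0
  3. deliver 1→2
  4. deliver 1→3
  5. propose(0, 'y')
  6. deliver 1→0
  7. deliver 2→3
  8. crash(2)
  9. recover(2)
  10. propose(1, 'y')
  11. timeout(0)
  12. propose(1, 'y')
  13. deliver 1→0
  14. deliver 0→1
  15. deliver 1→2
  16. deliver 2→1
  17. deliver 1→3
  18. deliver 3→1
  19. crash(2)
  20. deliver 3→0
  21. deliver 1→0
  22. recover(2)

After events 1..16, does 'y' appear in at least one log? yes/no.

e1 timeout(1): 1[prim,v=1,-]
e2 deliver 1→0: 0[back,v=1,-]
e3 deliver 1→2: 2[back,v=1,-]
e4 deliver 1→3: 3[back,v=1,-]
e5 propose(0,'y'): ·
e6 deliver 1→0: ·
e7 deliver 2→3: ·
e8 crash(2): 2[✗back,v=1,-]
e9 recover(2): 2[back,v=1,-]
e10 propose(1,'y'): ·
e11 timeout(0): 0[back,v=2,-]
e12 propose(1,'y'): ·
e13 deliver 1→0: ·
e14 deliver 0→1: 1[back,v=2,-]
e15 deliver 1→2: 2[back,v=1,y]
e16 deliver 2→1: ·

yes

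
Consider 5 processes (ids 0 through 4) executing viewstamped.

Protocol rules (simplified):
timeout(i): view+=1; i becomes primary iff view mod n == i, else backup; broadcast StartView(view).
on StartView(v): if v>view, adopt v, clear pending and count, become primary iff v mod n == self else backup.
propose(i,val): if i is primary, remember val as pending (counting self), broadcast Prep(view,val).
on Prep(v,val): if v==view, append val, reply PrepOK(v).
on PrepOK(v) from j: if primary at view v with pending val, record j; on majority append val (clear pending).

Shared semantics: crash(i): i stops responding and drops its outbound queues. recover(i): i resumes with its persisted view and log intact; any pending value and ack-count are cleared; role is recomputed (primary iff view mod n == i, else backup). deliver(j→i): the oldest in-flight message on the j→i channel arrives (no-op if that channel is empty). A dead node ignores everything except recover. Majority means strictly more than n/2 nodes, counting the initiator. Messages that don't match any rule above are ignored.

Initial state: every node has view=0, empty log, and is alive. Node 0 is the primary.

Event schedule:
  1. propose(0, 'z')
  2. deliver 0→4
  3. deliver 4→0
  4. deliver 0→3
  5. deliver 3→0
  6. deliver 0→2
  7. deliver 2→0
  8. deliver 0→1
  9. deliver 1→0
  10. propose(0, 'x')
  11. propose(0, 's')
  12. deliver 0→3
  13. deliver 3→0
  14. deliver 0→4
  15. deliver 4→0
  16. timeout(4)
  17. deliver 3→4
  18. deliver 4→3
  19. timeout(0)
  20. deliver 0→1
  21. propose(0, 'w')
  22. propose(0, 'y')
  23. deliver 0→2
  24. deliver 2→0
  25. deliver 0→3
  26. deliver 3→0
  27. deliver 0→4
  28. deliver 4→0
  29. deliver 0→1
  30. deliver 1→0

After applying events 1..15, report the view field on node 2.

after 1 — propose(0,'z'): ·
after 2 — deliver 0→4: n4:back/v0/[z]
after 3 — deliver 4→0: ·
after 4 — deliver 0→3: n3:back/v0/[z]
after 5 — deliver 3→0: n0:prim/v0/[z]
after 6 — deliver 0→2: n2:back/v0/[z]
after 7 — deliver 2→0: ·
after 8 — deliver 0→1: n1:back/v0/[z]
after 9 — deliver 1→0: ·
after 10 — propose(0,'x'): ·
after 11 — propose(0,'s'): ·
after 12 — deliver 0→3: n3:back/v0/[z,x]
after 13 — deliver 3→0: ·
after 14 — deliver 0→4: n4:back/v0/[z,x]
after 15 — deliver 4→0: n0:prim/v0/[z,s]

0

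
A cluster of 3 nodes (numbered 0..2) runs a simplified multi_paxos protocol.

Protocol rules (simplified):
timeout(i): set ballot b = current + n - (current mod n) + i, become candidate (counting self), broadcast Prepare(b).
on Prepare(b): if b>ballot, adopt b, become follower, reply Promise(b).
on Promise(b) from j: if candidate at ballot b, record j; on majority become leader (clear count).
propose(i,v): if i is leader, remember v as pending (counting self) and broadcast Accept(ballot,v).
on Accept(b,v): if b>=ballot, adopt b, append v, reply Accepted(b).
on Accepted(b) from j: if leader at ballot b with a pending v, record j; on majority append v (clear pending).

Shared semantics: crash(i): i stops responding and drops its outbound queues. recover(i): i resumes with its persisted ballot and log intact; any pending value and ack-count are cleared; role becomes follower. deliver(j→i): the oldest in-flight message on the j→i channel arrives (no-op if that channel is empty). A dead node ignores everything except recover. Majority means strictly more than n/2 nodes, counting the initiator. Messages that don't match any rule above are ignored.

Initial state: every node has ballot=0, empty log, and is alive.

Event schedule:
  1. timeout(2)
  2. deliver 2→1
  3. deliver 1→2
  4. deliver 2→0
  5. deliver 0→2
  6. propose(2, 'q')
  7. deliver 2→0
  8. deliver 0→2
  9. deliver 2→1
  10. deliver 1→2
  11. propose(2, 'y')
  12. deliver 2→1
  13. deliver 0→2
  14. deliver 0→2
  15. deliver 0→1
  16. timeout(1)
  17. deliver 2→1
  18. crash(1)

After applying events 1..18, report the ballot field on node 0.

5

step 1 timeout(2): 2={cand,b=5,log=-}
step 2 deliver 2→1: 1={foll,b=5,log=-}
step 3 deliver 1→2: 2={lead,b=5,log=-}
step 4 deliver 2→0: 0={foll,b=5,log=-}
step 5 deliver 0→2: —
step 6 propose(2,'q'): —
step 7 deliver 2→0: 0={foll,b=5,log=q}
step 8 deliver 0→2: 2={lead,b=5,log=q}
step 9 deliver 2→1: 1={foll,b=5,log=q}
step 10 deliver 1→2: —
step 11 propose(2,'y'): —
step 12 deliver 2→1: 1={foll,b=5,log=q,y}
step 13 deliver 0→2: —
step 14 deliver 0→2: —
step 15 deliver 0→1: —
step 16 timeout(1): 1={cand,b=7,log=q,y}
step 17 deliver 2→1: —
step 18 crash(1): 1={✗cand,b=7,log=q,y}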